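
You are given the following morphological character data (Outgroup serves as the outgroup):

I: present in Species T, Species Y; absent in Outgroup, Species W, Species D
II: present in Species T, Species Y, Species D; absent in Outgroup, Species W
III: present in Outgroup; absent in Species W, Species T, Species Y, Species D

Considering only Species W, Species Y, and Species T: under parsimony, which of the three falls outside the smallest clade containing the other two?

Species W

Character polarity is set by the outgroup: the derived state is whichever differs from the outgroup's state, so for III the derived state is 'absent', and for the remaining characters it is 'present'.
Only Species T and Species Y show the derived state 'present' for I, supporting them as a clade.
II (derived state 'present') is shared by Species D, Species T, and Species Y — a synapomorphy uniting that clade.
All ingroup taxa share the derived state 'absent' for III; it defines the ingroup but does not resolve relationships within it.
Most parsimonious ingroup topology: (Species W,((Species T,Species Y),Species D)).
Species T and Species Y share a more recent common ancestor with each other than either does with Species W, so Species W is the least closely related of the three.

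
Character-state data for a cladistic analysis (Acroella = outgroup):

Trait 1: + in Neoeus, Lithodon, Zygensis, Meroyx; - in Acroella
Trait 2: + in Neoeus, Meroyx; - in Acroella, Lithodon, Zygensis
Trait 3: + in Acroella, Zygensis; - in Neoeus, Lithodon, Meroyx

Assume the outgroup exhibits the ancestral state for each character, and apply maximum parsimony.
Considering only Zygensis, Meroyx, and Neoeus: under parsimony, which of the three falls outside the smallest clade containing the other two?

Character polarity is set by the outgroup: the derived state is whichever differs from the outgroup's state, so for Trait 3 the derived state is '-', and for the remaining characters it is '+'.
All ingroup taxa share the derived state '+' for Trait 1; it defines the ingroup but does not resolve relationships within it.
Trait 2: derived state '+' in Meroyx and Neoeus only — synapomorphy for {Meroyx, Neoeus}.
Trait 3 (derived state '-') is shared by Lithodon, Meroyx, and Neoeus — a synapomorphy uniting that clade.
Most parsimonious ingroup topology: (((Neoeus,Meroyx),Lithodon),Zygensis).
Meroyx and Neoeus share a more recent common ancestor with each other than either does with Zygensis, so Zygensis is the least closely related of the three.

Zygensis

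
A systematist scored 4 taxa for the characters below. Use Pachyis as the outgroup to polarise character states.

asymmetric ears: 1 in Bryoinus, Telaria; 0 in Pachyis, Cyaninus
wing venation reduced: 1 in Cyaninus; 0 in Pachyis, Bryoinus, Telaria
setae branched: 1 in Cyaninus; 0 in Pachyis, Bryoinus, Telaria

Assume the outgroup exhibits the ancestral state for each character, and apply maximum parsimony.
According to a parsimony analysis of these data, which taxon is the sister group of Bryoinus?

The outgroup has state '0' for every character, so '1' is the derived state throughout.
asymmetric ears (derived state '1') is shared by Bryoinus and Telaria — a synapomorphy uniting that clade.
wing venation reduced: derived state '1' in Cyaninus only — an autapomorphy, so it tells us nothing about relationships among taxa.
setae branched: derived state '1' in Cyaninus only — an autapomorphy, so it tells us nothing about relationships among taxa.
Most parsimonious ingroup topology: ((Bryoinus,Telaria),Cyaninus).
Bryoinus and Telaria form a cherry on this tree, so they are sister taxa.

Telaria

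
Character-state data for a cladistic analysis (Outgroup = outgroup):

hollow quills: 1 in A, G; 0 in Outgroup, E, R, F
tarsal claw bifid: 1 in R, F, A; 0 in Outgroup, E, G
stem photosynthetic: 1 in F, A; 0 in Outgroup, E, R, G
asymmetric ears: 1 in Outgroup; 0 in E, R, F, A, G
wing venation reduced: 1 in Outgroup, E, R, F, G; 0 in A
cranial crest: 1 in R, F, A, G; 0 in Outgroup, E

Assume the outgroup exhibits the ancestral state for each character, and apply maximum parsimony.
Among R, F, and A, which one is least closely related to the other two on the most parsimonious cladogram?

R

Character polarity is set by the outgroup: the derived state is whichever differs from the outgroup's state, so for asymmetric ears, wing venation reduced the derived state is '0', and for the remaining characters it is '1'.
hollow quills (state '1') occurs in A and G but conflicts with the nesting implied by the other characters — most parsimoniously interpreted as homoplasy.
tarsal claw bifid: derived state '1' in A, F, and R only — synapomorphy for {A, F, R}.
Only A and F show the derived state '1' for stem photosynthetic, supporting them as a clade.
asymmetric ears (derived state '0') is shared by all ingroup taxa — unites the whole ingroup.
wing venation reduced (derived state '0') is unique to A (autapomorphy; uninformative for grouping).
cranial crest (derived state '1') is shared by A, F, G, and R — a synapomorphy uniting that clade.
Most parsimonious ingroup topology: ((G,(R,(F,A))),E).
F and A share a more recent common ancestor with each other than either does with R, so R is the least closely related of the three.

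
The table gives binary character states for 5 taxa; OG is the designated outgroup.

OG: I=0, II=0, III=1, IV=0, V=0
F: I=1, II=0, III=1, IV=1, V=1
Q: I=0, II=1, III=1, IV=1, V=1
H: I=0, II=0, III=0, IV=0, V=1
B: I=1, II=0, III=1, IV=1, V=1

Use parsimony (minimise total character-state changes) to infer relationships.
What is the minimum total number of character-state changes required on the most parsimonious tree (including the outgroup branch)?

5

Character polarity is set by the outgroup: the derived state is whichever differs from the outgroup's state, so for III the derived state is '0', and for the remaining characters it is '1'.
I (derived state '1') is shared by B and F — a synapomorphy uniting that clade.
II: derived state '1' in Q only — an autapomorphy, so it tells us nothing about relationships among taxa.
III: derived state '0' in H only — an autapomorphy, so it tells us nothing about relationships among taxa.
IV (derived state '1') is shared by B, F, and Q — a synapomorphy uniting that clade.
V (derived state '1') is shared by all ingroup taxa — unites the whole ingroup.
Most parsimonious ingroup topology: (((F,B),Q),H).
Changes per character on this tree: I: 1; II: 1; III: 1; IV: 1; V: 1.
Total = 5.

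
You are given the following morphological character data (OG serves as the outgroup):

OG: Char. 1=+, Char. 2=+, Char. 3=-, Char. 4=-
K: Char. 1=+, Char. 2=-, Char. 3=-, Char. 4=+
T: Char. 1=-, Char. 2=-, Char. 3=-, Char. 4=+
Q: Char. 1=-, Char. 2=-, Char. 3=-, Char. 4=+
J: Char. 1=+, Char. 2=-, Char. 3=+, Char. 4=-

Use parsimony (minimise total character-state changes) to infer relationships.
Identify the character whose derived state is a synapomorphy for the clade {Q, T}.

Character polarity is set by the outgroup: the derived state is whichever differs from the outgroup's state, so for Char. 1, Char. 2 the derived state is '-', and for the remaining characters it is '+'.
Only Q and T show the derived state '-' for Char. 1, supporting them as a clade.
Char. 2 (derived state '-') is shared by all ingroup taxa — unites the whole ingroup.
Char. 3 (derived state '+') is unique to J (autapomorphy; uninformative for grouping).
Only K, Q, and T show the derived state '+' for Char. 4, supporting them as a clade.
Most parsimonious ingroup topology: ((K,(T,Q)),J).
The clade {Q, T} is supported by Char. 1: its derived state '-' occurs in exactly those taxa and in no other taxon (including the outgroup).

Char. 1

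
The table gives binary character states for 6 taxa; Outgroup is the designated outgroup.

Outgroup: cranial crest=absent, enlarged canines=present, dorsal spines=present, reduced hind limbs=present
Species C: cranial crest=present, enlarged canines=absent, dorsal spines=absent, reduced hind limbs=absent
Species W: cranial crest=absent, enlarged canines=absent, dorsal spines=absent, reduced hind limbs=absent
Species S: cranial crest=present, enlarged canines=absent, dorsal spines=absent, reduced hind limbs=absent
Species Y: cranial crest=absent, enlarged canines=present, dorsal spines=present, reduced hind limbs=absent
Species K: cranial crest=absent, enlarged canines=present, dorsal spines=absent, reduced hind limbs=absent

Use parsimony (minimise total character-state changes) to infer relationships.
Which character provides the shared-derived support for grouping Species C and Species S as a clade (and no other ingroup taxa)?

Character polarity is set by the outgroup: the derived state is whichever differs from the outgroup's state, so for enlarged canines, dorsal spines, reduced hind limbs the derived state is 'absent', and for the remaining characters it is 'present'.
cranial crest (derived state 'present') is shared by Species C and Species S — a synapomorphy uniting that clade.
enlarged canines: derived state 'absent' in Species C, Species S, and Species W only — synapomorphy for {Species C, Species S, Species W}.
dorsal spines: derived state 'absent' in Species C, Species K, Species S, and Species W only — synapomorphy for {Species C, Species K, Species S, Species W}.
All ingroup taxa share the derived state 'absent' for reduced hind limbs; it defines the ingroup but does not resolve relationships within it.
Most parsimonious ingroup topology: ((((Species C,Species S),Species W),Species K),Species Y).
The clade {Species C, Species S} is supported by cranial crest: its derived state 'present' occurs in exactly those taxa and in no other taxon (including the outgroup).

cranial crest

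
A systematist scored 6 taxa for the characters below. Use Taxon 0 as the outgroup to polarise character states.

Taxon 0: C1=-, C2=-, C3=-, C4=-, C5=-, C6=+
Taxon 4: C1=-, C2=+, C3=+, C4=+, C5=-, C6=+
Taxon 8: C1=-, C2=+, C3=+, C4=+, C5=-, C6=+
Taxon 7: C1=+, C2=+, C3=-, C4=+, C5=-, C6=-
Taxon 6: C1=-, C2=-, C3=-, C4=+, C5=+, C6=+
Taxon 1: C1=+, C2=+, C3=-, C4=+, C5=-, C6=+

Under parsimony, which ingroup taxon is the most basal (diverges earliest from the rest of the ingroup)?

Taxon 6

Character polarity is set by the outgroup: the derived state is whichever differs from the outgroup's state, so for C6 the derived state is '-', and for the remaining characters it is '+'.
C1: derived state '+' in Taxon 1 and Taxon 7 only — synapomorphy for {Taxon 1, Taxon 7}.
Only Taxon 1, Taxon 4, Taxon 7, and Taxon 8 show the derived state '+' for C2, supporting them as a clade.
C3 (derived state '+') is shared by Taxon 4 and Taxon 8 — a synapomorphy uniting that clade.
C4 (derived state '+') is shared by all ingroup taxa — unites the whole ingroup.
C5: derived state '+' in Taxon 6 only — an autapomorphy, so it tells us nothing about relationships among taxa.
C6: derived state '-' in Taxon 7 only — an autapomorphy, so it tells us nothing about relationships among taxa.
Most parsimonious ingroup topology: (((Taxon 4,Taxon 8),(Taxon 7,Taxon 1)),Taxon 6).
Taxon 6 is sister to the clade containing all other ingroup taxa, so it is the earliest-diverging (most basal) ingroup lineage.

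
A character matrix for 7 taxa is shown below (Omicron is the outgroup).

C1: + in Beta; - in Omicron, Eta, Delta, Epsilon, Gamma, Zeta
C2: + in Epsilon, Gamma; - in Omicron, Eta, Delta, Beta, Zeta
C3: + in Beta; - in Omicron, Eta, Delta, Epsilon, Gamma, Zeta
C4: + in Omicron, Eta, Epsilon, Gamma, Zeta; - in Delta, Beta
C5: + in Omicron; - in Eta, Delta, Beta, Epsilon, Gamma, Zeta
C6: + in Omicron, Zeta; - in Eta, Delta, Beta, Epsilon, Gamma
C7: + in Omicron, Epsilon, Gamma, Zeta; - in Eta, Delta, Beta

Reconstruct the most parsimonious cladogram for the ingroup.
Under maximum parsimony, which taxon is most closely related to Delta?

Beta

Character polarity is set by the outgroup: the derived state is whichever differs from the outgroup's state, so for C4, C5, C6, C7 the derived state is '-', and for the remaining characters it is '+'.
C1: derived state '+' in Beta only — an autapomorphy, so it tells us nothing about relationships among taxa.
C2: derived state '+' in Epsilon and Gamma only — synapomorphy for {Epsilon, Gamma}.
C3 (derived state '+') is unique to Beta (autapomorphy; uninformative for grouping).
Only Beta and Delta show the derived state '-' for C4, supporting them as a clade.
All ingroup taxa share the derived state '-' for C5; it defines the ingroup but does not resolve relationships within it.
C6 (derived state '-') is shared by Beta, Delta, Epsilon, Eta, and Gamma — a synapomorphy uniting that clade.
C7: derived state '-' in Beta, Delta, and Eta only — synapomorphy for {Beta, Delta, Eta}.
Most parsimonious ingroup topology: (((Eta,(Delta,Beta)),(Epsilon,Gamma)),Zeta).
Delta and Beta form a cherry on this tree, so they are sister taxa.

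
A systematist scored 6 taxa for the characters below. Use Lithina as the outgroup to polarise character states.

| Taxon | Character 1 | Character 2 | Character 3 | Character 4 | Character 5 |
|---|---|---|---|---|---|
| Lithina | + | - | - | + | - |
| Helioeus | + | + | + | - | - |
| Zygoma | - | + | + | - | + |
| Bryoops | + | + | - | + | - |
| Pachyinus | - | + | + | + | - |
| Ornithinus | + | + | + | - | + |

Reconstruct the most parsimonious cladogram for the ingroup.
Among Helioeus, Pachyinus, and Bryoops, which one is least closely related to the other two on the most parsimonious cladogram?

Bryoops

Character polarity is set by the outgroup: the derived state is whichever differs from the outgroup's state, so for Character 1, Character 4 the derived state is '-', and for the remaining characters it is '+'.
Character 1 (state '-') occurs in Pachyinus and Zygoma but conflicts with the nesting implied by the other characters — most parsimoniously interpreted as homoplasy.
All ingroup taxa share the derived state '+' for Character 2; it defines the ingroup but does not resolve relationships within it.
Character 3: derived state '+' in Helioeus, Ornithinus, Pachyinus, and Zygoma only — synapomorphy for {Helioeus, Ornithinus, Pachyinus, Zygoma}.
Character 4: derived state '-' in Helioeus, Ornithinus, and Zygoma only — synapomorphy for {Helioeus, Ornithinus, Zygoma}.
Character 5: derived state '+' in Ornithinus and Zygoma only — synapomorphy for {Ornithinus, Zygoma}.
Most parsimonious ingroup topology: (((Helioeus,(Zygoma,Ornithinus)),Pachyinus),Bryoops).
Pachyinus and Helioeus share a more recent common ancestor with each other than either does with Bryoops, so Bryoops is the least closely related of the three.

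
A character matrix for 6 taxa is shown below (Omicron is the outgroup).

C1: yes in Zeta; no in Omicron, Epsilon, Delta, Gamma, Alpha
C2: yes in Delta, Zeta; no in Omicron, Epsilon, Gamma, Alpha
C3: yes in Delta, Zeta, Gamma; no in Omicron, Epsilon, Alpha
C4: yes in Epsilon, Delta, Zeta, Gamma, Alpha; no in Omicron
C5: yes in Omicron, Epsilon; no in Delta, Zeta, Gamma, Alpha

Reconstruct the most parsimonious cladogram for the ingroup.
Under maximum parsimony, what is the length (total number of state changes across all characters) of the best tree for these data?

5

Character polarity is set by the outgroup: the derived state is whichever differs from the outgroup's state, so for C5 the derived state is 'no', and for the remaining characters it is 'yes'.
C1: derived state 'yes' in Zeta only — an autapomorphy, so it tells us nothing about relationships among taxa.
C2 (derived state 'yes') is shared by Delta and Zeta — a synapomorphy uniting that clade.
Only Delta, Gamma, and Zeta show the derived state 'yes' for C3, supporting them as a clade.
All ingroup taxa share the derived state 'yes' for C4; it defines the ingroup but does not resolve relationships within it.
C5: derived state 'no' in Alpha, Delta, Gamma, and Zeta only — synapomorphy for {Alpha, Delta, Gamma, Zeta}.
Most parsimonious ingroup topology: (Epsilon,(((Delta,Zeta),Gamma),Alpha)).
Changes per character on this tree: C1: 1; C2: 1; C3: 1; C4: 1; C5: 1.
Total = 5.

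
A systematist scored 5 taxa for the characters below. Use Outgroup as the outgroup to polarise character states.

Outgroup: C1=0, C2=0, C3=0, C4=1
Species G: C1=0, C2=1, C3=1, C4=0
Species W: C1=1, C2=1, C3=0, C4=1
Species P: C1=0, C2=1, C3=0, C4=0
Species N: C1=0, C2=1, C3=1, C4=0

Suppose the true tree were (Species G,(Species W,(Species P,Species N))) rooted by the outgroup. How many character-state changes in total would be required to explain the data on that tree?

Map each character onto (Species G,(Species W,(Species P,Species N))) (rooted by Outgroup) and count the minimum state changes it requires (Fitch parsimony):
C1: 1; C2: 1; C3: 2; C4: 2.
Total tree length = 6.

6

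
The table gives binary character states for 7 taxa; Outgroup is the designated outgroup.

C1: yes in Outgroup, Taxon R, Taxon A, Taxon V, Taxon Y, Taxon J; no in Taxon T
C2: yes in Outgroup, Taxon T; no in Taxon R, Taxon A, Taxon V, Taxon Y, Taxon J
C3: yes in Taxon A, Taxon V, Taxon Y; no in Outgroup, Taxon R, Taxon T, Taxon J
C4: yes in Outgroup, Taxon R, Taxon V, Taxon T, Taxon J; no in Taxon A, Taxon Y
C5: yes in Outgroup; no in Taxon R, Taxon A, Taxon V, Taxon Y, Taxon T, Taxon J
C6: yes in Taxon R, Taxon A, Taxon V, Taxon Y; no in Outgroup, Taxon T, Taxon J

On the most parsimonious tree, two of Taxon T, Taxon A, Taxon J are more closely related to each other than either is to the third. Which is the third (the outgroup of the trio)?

Character polarity is set by the outgroup: the derived state is whichever differs from the outgroup's state, so for C1, C2, C4, C5 the derived state is 'no', and for the remaining characters it is 'yes'.
C1: derived state 'no' in Taxon T only — an autapomorphy, so it tells us nothing about relationships among taxa.
C2: derived state 'no' in Taxon A, Taxon J, Taxon R, Taxon V, and Taxon Y only — synapomorphy for {Taxon A, Taxon J, Taxon R, Taxon V, Taxon Y}.
C3 (derived state 'yes') is shared by Taxon A, Taxon V, and Taxon Y — a synapomorphy uniting that clade.
C4 (derived state 'no') is shared by Taxon A and Taxon Y — a synapomorphy uniting that clade.
All ingroup taxa share the derived state 'no' for C5; it defines the ingroup but does not resolve relationships within it.
Only Taxon A, Taxon R, Taxon V, and Taxon Y show the derived state 'yes' for C6, supporting them as a clade.
Most parsimonious ingroup topology: (((Taxon R,((Taxon A,Taxon Y),Taxon V)),Taxon J),Taxon T).
Taxon J and Taxon A share a more recent common ancestor with each other than either does with Taxon T, so Taxon T is the least closely related of the three.

Taxon T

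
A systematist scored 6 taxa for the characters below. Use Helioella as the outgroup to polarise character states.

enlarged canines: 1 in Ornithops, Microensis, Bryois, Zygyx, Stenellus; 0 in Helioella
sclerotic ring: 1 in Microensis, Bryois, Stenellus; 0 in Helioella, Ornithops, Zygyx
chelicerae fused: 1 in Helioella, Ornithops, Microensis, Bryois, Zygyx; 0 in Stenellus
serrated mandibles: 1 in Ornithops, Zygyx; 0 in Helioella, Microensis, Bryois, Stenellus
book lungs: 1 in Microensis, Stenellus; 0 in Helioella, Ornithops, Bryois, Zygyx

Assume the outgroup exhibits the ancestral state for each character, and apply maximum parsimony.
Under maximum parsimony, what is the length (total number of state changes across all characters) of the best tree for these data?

Character polarity is set by the outgroup: the derived state is whichever differs from the outgroup's state, so for chelicerae fused the derived state is '0', and for the remaining characters it is '1'.
All ingroup taxa share the derived state '1' for enlarged canines; it defines the ingroup but does not resolve relationships within it.
sclerotic ring (derived state '1') is shared by Bryois, Microensis, and Stenellus — a synapomorphy uniting that clade.
chelicerae fused (derived state '0') is unique to Stenellus (autapomorphy; uninformative for grouping).
serrated mandibles: derived state '1' in Ornithops and Zygyx only — synapomorphy for {Ornithops, Zygyx}.
book lungs (derived state '1') is shared by Microensis and Stenellus — a synapomorphy uniting that clade.
Most parsimonious ingroup topology: ((Ornithops,Zygyx),((Microensis,Stenellus),Bryois)).
Changes per character on this tree: enlarged canines: 1; sclerotic ring: 1; chelicerae fused: 1; serrated mandibles: 1; book lungs: 1.
Total = 5.

5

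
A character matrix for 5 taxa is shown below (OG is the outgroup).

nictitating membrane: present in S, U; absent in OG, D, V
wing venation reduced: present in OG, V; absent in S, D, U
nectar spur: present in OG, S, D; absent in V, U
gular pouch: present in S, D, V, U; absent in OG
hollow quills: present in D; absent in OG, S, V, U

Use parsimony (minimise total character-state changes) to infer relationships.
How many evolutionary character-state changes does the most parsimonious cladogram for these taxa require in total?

Character polarity is set by the outgroup: the derived state is whichever differs from the outgroup's state, so for wing venation reduced, nectar spur the derived state is 'absent', and for the remaining characters it is 'present'.
Only S and U show the derived state 'present' for nictitating membrane, supporting them as a clade.
Only D, S, and U show the derived state 'absent' for wing venation reduced, supporting them as a clade.
nectar spur (state 'absent') occurs in U and V but conflicts with the nesting implied by the other characters — most parsimoniously interpreted as homoplasy.
All ingroup taxa share the derived state 'present' for gular pouch; it defines the ingroup but does not resolve relationships within it.
hollow quills: derived state 'present' in D only — an autapomorphy, so it tells us nothing about relationships among taxa.
Most parsimonious ingroup topology: (((S,U),D),V).
Changes per character on this tree: nictitating membrane: 1; wing venation reduced: 1; nectar spur: 2; gular pouch: 1; hollow quills: 1.
Total = 6.

6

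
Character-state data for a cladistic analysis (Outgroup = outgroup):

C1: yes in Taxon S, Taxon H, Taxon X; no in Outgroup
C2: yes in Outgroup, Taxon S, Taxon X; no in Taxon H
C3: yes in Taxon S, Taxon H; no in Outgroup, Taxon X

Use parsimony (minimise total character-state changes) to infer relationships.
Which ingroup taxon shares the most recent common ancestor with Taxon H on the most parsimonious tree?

Character polarity is set by the outgroup: the derived state is whichever differs from the outgroup's state, so for C2 the derived state is 'no', and for the remaining characters it is 'yes'.
All ingroup taxa share the derived state 'yes' for C1; it defines the ingroup but does not resolve relationships within it.
C2: derived state 'no' in Taxon H only — an autapomorphy, so it tells us nothing about relationships among taxa.
C3 (derived state 'yes') is shared by Taxon H and Taxon S — a synapomorphy uniting that clade.
Most parsimonious ingroup topology: ((Taxon S,Taxon H),Taxon X).
Taxon H and Taxon S form a cherry on this tree, so they are sister taxa.

Taxon S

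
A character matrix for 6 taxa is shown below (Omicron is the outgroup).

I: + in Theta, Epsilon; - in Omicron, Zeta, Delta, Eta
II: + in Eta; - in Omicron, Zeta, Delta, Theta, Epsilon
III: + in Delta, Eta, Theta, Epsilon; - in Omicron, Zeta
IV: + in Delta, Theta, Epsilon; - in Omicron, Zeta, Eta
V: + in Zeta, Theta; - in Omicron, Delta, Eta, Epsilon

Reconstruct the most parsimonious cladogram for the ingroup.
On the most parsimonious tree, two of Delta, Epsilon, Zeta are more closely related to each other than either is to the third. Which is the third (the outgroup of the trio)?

The outgroup has state '-' for every character, so '+' is the derived state throughout.
Only Epsilon and Theta show the derived state '+' for I, supporting them as a clade.
II: derived state '+' in Eta only — an autapomorphy, so it tells us nothing about relationships among taxa.
III: derived state '+' in Delta, Epsilon, Eta, and Theta only — synapomorphy for {Delta, Epsilon, Eta, Theta}.
IV (derived state '+') is shared by Delta, Epsilon, and Theta — a synapomorphy uniting that clade.
V groups Theta and Zeta, which is incompatible with the clades supported by the remaining characters; treating it as convergent (homoplasy) costs fewer steps than any alternative tree.
Most parsimonious ingroup topology: (Zeta,((Delta,(Theta,Epsilon)),Eta)).
Epsilon and Delta share a more recent common ancestor with each other than either does with Zeta, so Zeta is the least closely related of the three.

Zeta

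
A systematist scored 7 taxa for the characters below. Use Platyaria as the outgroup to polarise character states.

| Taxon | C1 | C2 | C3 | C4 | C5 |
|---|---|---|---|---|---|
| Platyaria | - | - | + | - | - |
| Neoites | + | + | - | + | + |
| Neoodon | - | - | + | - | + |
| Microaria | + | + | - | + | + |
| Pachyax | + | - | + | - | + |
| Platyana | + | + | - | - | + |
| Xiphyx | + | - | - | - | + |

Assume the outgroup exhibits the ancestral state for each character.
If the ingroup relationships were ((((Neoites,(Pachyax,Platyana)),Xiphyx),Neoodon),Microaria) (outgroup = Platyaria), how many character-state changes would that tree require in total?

Map each character onto ((((Neoites,(Pachyax,Platyana)),Xiphyx),Neoodon),Microaria) (rooted by Platyaria) and count the minimum state changes it requires (Fitch parsimony):
C1: 2; C2: 3; C3: 3; C4: 2; C5: 1.
Total tree length = 11.

11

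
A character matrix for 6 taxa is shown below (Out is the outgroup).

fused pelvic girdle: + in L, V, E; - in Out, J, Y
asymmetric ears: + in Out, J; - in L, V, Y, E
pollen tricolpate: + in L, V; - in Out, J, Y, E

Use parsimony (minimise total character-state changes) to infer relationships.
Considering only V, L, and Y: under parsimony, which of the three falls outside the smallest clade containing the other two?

Character polarity is set by the outgroup: the derived state is whichever differs from the outgroup's state, so for asymmetric ears the derived state is '-', and for the remaining characters it is '+'.
fused pelvic girdle: derived state '+' in E, L, and V only — synapomorphy for {E, L, V}.
Only E, L, V, and Y show the derived state '-' for asymmetric ears, supporting them as a clade.
pollen tricolpate (derived state '+') is shared by L and V — a synapomorphy uniting that clade.
Most parsimonious ingroup topology: ((((L,V),E),Y),J).
V and L share a more recent common ancestor with each other than either does with Y, so Y is the least closely related of the three.

Y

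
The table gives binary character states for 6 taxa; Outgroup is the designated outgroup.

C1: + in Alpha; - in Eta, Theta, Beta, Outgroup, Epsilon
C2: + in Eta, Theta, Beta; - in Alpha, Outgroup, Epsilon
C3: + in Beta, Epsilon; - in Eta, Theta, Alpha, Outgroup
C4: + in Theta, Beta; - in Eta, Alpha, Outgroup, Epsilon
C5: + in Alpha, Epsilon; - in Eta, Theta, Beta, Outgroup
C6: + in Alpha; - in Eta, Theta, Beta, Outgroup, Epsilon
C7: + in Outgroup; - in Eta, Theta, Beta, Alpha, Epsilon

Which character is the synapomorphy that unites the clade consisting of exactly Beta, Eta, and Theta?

Character polarity is set by the outgroup: the derived state is whichever differs from the outgroup's state, so for C7 the derived state is '-', and for the remaining characters it is '+'.
C1 (derived state '+') is unique to Alpha (autapomorphy; uninformative for grouping).
C2: derived state '+' in Beta, Eta, and Theta only — synapomorphy for {Beta, Eta, Theta}.
C3 (state '+') occurs in Beta and Epsilon but conflicts with the nesting implied by the other characters — most parsimoniously interpreted as homoplasy.
Only Beta and Theta show the derived state '+' for C4, supporting them as a clade.
Only Alpha and Epsilon show the derived state '+' for C5, supporting them as a clade.
C6: derived state '+' in Alpha only — an autapomorphy, so it tells us nothing about relationships among taxa.
C7 (derived state '-') is shared by all ingroup taxa — unites the whole ingroup.
Most parsimonious ingroup topology: (((Beta,Theta),Eta),(Epsilon,Alpha)).
The clade {Beta, Eta, Theta} is supported by C2: its derived state '+' occurs in exactly those taxa and in no other taxon (including the outgroup).

C2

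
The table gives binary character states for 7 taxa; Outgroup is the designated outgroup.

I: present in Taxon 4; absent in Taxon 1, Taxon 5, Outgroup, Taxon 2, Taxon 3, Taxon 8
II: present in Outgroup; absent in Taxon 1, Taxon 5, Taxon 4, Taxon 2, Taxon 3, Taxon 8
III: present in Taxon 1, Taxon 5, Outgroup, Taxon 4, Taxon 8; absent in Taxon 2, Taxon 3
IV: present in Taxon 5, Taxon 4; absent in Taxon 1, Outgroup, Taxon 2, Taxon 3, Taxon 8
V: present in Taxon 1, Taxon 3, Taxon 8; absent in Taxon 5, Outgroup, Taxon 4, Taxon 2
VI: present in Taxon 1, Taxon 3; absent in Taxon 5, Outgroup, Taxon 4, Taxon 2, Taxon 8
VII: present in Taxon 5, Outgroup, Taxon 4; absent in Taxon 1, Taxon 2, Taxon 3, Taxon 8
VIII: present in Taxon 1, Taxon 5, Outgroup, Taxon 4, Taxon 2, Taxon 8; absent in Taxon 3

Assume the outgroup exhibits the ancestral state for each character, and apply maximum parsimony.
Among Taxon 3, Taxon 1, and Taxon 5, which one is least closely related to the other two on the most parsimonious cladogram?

Character polarity is set by the outgroup: the derived state is whichever differs from the outgroup's state, so for II, III, VII, VIII the derived state is 'absent', and for the remaining characters it is 'present'.
I: derived state 'present' in Taxon 4 only — an autapomorphy, so it tells us nothing about relationships among taxa.
II (derived state 'absent') is shared by all ingroup taxa — unites the whole ingroup.
III (state 'absent') occurs in Taxon 2 and Taxon 3 but conflicts with the nesting implied by the other characters — most parsimoniously interpreted as homoplasy.
Only Taxon 4 and Taxon 5 show the derived state 'present' for IV, supporting them as a clade.
V (derived state 'present') is shared by Taxon 1, Taxon 3, and Taxon 8 — a synapomorphy uniting that clade.
VI (derived state 'present') is shared by Taxon 1 and Taxon 3 — a synapomorphy uniting that clade.
VII (derived state 'absent') is shared by Taxon 1, Taxon 2, Taxon 3, and Taxon 8 — a synapomorphy uniting that clade.
VIII: derived state 'absent' in Taxon 3 only — an autapomorphy, so it tells us nothing about relationships among taxa.
Most parsimonious ingroup topology: ((((Taxon 3,Taxon 1),Taxon 8),Taxon 2),(Taxon 4,Taxon 5)).
Taxon 3 and Taxon 1 share a more recent common ancestor with each other than either does with Taxon 5, so Taxon 5 is the least closely related of the three.

Taxon 5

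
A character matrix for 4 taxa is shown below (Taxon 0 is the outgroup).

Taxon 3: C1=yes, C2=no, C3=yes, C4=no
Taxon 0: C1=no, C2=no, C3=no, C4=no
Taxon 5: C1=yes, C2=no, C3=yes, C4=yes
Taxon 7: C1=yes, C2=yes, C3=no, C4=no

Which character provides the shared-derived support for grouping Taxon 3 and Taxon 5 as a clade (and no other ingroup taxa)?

C3

The outgroup has state 'no' for every character, so 'yes' is the derived state throughout.
All ingroup taxa share the derived state 'yes' for C1; it defines the ingroup but does not resolve relationships within it.
C2 (derived state 'yes') is unique to Taxon 7 (autapomorphy; uninformative for grouping).
C3: derived state 'yes' in Taxon 3 and Taxon 5 only — synapomorphy for {Taxon 3, Taxon 5}.
C4: derived state 'yes' in Taxon 5 only — an autapomorphy, so it tells us nothing about relationships among taxa.
Most parsimonious ingroup topology: ((Taxon 5,Taxon 3),Taxon 7).
The clade {Taxon 3, Taxon 5} is supported by C3: its derived state 'yes' occurs in exactly those taxa and in no other taxon (including the outgroup).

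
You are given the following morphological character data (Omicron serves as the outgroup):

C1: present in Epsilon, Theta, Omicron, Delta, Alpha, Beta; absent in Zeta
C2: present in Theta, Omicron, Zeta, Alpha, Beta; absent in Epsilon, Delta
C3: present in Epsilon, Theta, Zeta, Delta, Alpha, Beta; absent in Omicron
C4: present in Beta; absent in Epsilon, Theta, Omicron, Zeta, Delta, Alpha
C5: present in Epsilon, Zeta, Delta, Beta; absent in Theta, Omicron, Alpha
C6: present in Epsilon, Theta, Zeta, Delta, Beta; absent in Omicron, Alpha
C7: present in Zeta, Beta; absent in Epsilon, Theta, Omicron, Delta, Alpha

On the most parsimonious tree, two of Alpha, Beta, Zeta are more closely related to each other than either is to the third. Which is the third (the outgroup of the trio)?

Character polarity is set by the outgroup: the derived state is whichever differs from the outgroup's state, so for C1, C2 the derived state is 'absent', and for the remaining characters it is 'present'.
C1 (derived state 'absent') is unique to Zeta (autapomorphy; uninformative for grouping).
Only Delta and Epsilon show the derived state 'absent' for C2, supporting them as a clade.
C3 (derived state 'present') is shared by all ingroup taxa — unites the whole ingroup.
C4: derived state 'present' in Beta only — an autapomorphy, so it tells us nothing about relationships among taxa.
C5 (derived state 'present') is shared by Beta, Delta, Epsilon, and Zeta — a synapomorphy uniting that clade.
C6: derived state 'present' in Beta, Delta, Epsilon, Theta, and Zeta only — synapomorphy for {Beta, Delta, Epsilon, Theta, Zeta}.
Only Beta and Zeta show the derived state 'present' for C7, supporting them as a clade.
Most parsimonious ingroup topology: ((((Zeta,Beta),(Epsilon,Delta)),Theta),Alpha).
Beta and Zeta share a more recent common ancestor with each other than either does with Alpha, so Alpha is the least closely related of the three.

Alpha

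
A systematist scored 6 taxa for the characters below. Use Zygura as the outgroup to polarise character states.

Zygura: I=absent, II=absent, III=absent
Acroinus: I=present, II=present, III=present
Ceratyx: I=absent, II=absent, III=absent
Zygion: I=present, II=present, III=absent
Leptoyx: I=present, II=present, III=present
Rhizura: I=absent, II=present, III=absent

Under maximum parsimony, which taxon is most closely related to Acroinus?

Leptoyx

The outgroup has state 'absent' for every character, so 'present' is the derived state throughout.
Only Acroinus, Leptoyx, and Zygion show the derived state 'present' for I, supporting them as a clade.
Only Acroinus, Leptoyx, Rhizura, and Zygion show the derived state 'present' for II, supporting them as a clade.
Only Acroinus and Leptoyx show the derived state 'present' for III, supporting them as a clade.
Most parsimonious ingroup topology: ((((Leptoyx,Acroinus),Zygion),Rhizura),Ceratyx).
Acroinus and Leptoyx form a cherry on this tree, so they are sister taxa.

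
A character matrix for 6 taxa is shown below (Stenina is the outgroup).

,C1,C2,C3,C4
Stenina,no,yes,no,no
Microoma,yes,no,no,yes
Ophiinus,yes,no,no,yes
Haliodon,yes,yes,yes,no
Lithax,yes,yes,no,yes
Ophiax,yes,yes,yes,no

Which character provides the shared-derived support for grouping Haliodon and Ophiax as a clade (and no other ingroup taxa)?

C3

Character polarity is set by the outgroup: the derived state is whichever differs from the outgroup's state, so for C2 the derived state is 'no', and for the remaining characters it is 'yes'.
All ingroup taxa share the derived state 'yes' for C1; it defines the ingroup but does not resolve relationships within it.
C2: derived state 'no' in Microoma and Ophiinus only — synapomorphy for {Microoma, Ophiinus}.
C3 (derived state 'yes') is shared by Haliodon and Ophiax — a synapomorphy uniting that clade.
C4 (derived state 'yes') is shared by Lithax, Microoma, and Ophiinus — a synapomorphy uniting that clade.
Most parsimonious ingroup topology: (((Microoma,Ophiinus),Lithax),(Haliodon,Ophiax)).
The clade {Haliodon, Ophiax} is supported by C3: its derived state 'yes' occurs in exactly those taxa and in no other taxon (including the outgroup).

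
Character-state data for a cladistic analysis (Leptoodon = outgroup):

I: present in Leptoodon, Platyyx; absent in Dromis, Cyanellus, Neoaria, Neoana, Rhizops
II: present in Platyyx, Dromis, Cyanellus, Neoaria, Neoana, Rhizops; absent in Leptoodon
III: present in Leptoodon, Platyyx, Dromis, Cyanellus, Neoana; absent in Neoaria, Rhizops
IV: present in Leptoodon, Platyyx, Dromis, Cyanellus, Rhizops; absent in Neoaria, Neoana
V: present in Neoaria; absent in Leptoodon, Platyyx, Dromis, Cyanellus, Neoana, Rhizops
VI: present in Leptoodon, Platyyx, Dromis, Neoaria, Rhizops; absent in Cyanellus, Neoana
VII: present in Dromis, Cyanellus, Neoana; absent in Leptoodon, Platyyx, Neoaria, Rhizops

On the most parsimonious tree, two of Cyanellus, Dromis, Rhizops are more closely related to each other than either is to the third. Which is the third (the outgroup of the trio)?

Character polarity is set by the outgroup: the derived state is whichever differs from the outgroup's state, so for I, III, IV, VI the derived state is 'absent', and for the remaining characters it is 'present'.
I: derived state 'absent' in Cyanellus, Dromis, Neoana, Neoaria, and Rhizops only — synapomorphy for {Cyanellus, Dromis, Neoana, Neoaria, Rhizops}.
II (derived state 'present') is shared by all ingroup taxa — unites the whole ingroup.
Only Neoaria and Rhizops show the derived state 'absent' for III, supporting them as a clade.
IV groups Neoana and Neoaria, which is incompatible with the clades supported by the remaining characters; treating it as convergent (homoplasy) costs fewer steps than any alternative tree.
V (derived state 'present') is unique to Neoaria (autapomorphy; uninformative for grouping).
VI: derived state 'absent' in Cyanellus and Neoana only — synapomorphy for {Cyanellus, Neoana}.
VII (derived state 'present') is shared by Cyanellus, Dromis, and Neoana — a synapomorphy uniting that clade.
Most parsimonious ingroup topology: (Platyyx,((Dromis,(Cyanellus,Neoana)),(Neoaria,Rhizops))).
Cyanellus and Dromis share a more recent common ancestor with each other than either does with Rhizops, so Rhizops is the least closely related of the three.

Rhizops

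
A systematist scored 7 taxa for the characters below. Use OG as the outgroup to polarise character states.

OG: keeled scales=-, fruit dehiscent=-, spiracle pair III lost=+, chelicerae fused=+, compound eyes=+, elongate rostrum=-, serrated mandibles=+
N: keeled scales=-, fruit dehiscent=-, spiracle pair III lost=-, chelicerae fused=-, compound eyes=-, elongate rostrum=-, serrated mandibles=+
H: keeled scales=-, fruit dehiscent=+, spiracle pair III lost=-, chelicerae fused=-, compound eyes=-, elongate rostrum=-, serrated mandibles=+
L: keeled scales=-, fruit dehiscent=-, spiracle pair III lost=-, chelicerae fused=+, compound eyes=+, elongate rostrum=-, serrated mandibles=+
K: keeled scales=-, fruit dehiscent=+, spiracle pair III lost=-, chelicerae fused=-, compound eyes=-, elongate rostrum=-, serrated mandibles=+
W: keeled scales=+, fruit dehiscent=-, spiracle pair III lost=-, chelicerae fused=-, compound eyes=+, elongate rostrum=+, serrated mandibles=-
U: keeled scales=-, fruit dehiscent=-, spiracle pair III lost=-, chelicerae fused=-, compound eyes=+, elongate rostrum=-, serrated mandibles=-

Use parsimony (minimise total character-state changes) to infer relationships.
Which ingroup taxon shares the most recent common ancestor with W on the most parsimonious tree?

U

Character polarity is set by the outgroup: the derived state is whichever differs from the outgroup's state, so for spiracle pair III lost, chelicerae fused, compound eyes, serrated mandibles the derived state is '-', and for the remaining characters it is '+'.
keeled scales: derived state '+' in W only — an autapomorphy, so it tells us nothing about relationships among taxa.
Only H and K show the derived state '+' for fruit dehiscent, supporting them as a clade.
spiracle pair III lost (derived state '-') is shared by all ingroup taxa — unites the whole ingroup.
Only H, K, N, U, and W show the derived state '-' for chelicerae fused, supporting them as a clade.
Only H, K, and N show the derived state '-' for compound eyes, supporting them as a clade.
elongate rostrum: derived state '+' in W only — an autapomorphy, so it tells us nothing about relationships among taxa.
serrated mandibles (derived state '-') is shared by U and W — a synapomorphy uniting that clade.
Most parsimonious ingroup topology: (((N,(H,K)),(W,U)),L).
W and U form a cherry on this tree, so they are sister taxa.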